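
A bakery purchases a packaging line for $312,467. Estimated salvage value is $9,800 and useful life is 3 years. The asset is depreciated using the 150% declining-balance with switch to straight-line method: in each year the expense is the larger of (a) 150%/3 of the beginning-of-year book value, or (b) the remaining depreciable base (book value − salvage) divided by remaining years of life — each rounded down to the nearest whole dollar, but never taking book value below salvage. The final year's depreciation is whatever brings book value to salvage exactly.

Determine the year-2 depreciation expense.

Depreciable base = $312,467 − $9,800 = $302,667.
Year 1: DB = ⌊$312,467 × 150%/3⌋ = $156,233; SL = ⌊$302,667/3⌋ = $100,889 → take DB $156,233. Book value $156,234.
Year 2: DB = ⌊$156,234 × 150%/3⌋ = $78,117; SL = ⌊$146,434/2⌋ = $73,217 → take DB $78,117. Book value $78,117.

$78,117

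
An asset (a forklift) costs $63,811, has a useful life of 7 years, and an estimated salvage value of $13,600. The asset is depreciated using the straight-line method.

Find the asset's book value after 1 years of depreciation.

Depreciable base = $63,811 − $13,600 = $50,211.
Annual expense = $50,211 / 7 = $7,173.
End of year 1: book value $56,638.

$56,638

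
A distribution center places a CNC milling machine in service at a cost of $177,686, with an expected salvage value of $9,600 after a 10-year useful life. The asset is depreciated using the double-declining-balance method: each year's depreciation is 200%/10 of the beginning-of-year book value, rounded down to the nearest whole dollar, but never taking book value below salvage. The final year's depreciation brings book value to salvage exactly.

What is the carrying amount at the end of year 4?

$72,781

Depreciable base = $177,686 − $9,600 = $168,086.
Year 1: ⌊$177,686 × 200%/10⌋ = $35,537. Book value $142,149.
Year 2: ⌊$142,149 × 200%/10⌋ = $28,429. Book value $113,720.
Year 3: ⌊$113,720 × 200%/10⌋ = $22,744. Book value $90,976.
Year 4: ⌊$90,976 × 200%/10⌋ = $18,195. Book value $72,781.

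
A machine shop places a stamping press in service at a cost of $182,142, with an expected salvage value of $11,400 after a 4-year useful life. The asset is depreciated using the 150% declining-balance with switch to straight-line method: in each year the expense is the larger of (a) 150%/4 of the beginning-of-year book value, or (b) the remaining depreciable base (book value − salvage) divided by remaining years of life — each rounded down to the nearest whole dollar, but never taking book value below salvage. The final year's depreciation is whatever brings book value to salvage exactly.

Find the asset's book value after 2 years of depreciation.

$71,150

Depreciable base = $182,142 − $11,400 = $170,742.
Year 1: DB = ⌊$182,142 × 150%/4⌋ = $68,303; SL = ⌊$170,742/4⌋ = $42,685 → take DB $68,303. Book value $113,839.
Year 2: DB = ⌊$113,839 × 150%/4⌋ = $42,689; SL = ⌊$102,439/3⌋ = $34,146 → take DB $42,689. Book value $71,150.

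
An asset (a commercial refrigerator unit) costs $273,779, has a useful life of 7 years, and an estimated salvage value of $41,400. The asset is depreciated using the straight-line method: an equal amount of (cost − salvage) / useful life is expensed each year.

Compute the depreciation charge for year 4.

$33,197

Depreciable base = $273,779 − $41,400 = $232,379.
Annual expense = $232,379 / 7 = $33,197.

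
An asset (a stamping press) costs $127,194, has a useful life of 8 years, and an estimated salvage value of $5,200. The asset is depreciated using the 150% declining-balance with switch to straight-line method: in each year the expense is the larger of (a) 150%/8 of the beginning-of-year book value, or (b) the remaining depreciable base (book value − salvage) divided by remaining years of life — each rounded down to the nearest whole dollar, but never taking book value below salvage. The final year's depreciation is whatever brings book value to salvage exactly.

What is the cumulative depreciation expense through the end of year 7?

Depreciable base = $127,194 − $5,200 = $121,994.
Year 1: DB = ⌊$127,194 × 150%/8⌋ = $23,848; SL = ⌊$121,994/8⌋ = $15,249 → take DB $23,848. Book value $103,346.
Year 2: DB = ⌊$103,346 × 150%/8⌋ = $19,377; SL = ⌊$98,146/7⌋ = $14,020 → take DB $19,377. Book value $83,969.
Year 3: DB = ⌊$83,969 × 150%/8⌋ = $15,744; SL = ⌊$78,769/6⌋ = $13,128 → take DB $15,744. Book value $68,225.
Year 4: DB = ⌊$68,225 × 150%/8⌋ = $12,792; SL = ⌊$63,025/5⌋ = $12,605 → take DB $12,792. Book value $55,433.
Year 5: DB = ⌊$55,433 × 150%/8⌋ = $10,393; SL = ⌊$50,233/4⌋ = $12,558 → take SL $12,558. Book value $42,875.
Year 6: DB = ⌊$42,875 × 150%/8⌋ = $8,039; SL = ⌊$37,675/3⌋ = $12,558 → take SL $12,558. Book value $30,317.
Year 7: DB = ⌊$30,317 × 150%/8⌋ = $5,684; SL = ⌊$25,117/2⌋ = $12,558 → take SL $12,558. Book value $17,759.
Accumulated through year 7 = $127,194 − $17,759 = $109,435.

$109,435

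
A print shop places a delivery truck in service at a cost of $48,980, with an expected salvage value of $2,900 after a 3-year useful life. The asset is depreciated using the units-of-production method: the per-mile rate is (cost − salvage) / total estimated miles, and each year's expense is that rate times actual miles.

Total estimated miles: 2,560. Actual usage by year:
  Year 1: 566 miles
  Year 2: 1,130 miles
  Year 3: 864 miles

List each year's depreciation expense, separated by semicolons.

$10,188; $20,340; $15,552

Depreciable base = $48,980 − $2,900 = $46,080.
Rate = $46,080 / 2,560 miles = $18 per mile.
Year 1: 566 × $18 = $10,188. Book value $38,792.
Year 2: 1,130 × $18 = $20,340. Book value $18,452.
Year 3: 864 × $18 = $15,552. Book value $2,900.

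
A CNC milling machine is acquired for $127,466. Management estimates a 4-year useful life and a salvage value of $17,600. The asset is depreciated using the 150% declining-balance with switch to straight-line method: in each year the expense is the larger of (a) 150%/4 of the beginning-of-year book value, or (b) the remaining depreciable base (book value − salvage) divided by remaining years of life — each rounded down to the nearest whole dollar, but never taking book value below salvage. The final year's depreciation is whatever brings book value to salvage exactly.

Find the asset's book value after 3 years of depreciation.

Depreciable base = $127,466 − $17,600 = $109,866.
Year 1: DB = ⌊$127,466 × 150%/4⌋ = $47,799; SL = ⌊$109,866/4⌋ = $27,466 → take DB $47,799. Book value $79,667.
Year 2: DB = ⌊$79,667 × 150%/4⌋ = $29,875; SL = ⌊$62,067/3⌋ = $20,689 → take DB $29,875. Book value $49,792.
Year 3: DB = ⌊$49,792 × 150%/4⌋ = $18,672; SL = ⌊$32,192/2⌋ = $16,096 → take DB $18,672. Book value $31,120.

$31,120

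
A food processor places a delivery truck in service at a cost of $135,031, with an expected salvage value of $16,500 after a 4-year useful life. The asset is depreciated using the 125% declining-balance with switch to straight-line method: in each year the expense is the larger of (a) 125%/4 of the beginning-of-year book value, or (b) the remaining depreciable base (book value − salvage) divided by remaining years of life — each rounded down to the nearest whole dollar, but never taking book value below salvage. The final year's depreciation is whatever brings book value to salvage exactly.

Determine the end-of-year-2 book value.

Depreciable base = $135,031 − $16,500 = $118,531.
Year 1: DB = ⌊$135,031 × 125%/4⌋ = $42,197; SL = ⌊$118,531/4⌋ = $29,632 → take DB $42,197. Book value $92,834.
Year 2: DB = ⌊$92,834 × 125%/4⌋ = $29,010; SL = ⌊$76,334/3⌋ = $25,444 → take DB $29,010. Book value $63,824.

$63,824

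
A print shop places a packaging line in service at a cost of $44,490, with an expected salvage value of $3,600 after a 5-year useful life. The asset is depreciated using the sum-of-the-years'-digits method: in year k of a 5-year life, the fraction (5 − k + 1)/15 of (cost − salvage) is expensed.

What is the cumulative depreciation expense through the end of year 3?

$32,712

Depreciable base = $44,490 − $3,600 = $40,890.
Sum of the years' digits = 5+4+3+2+1 = 15.
Year 1: $40,890 × 5/15 = $13,630. Book value $30,860.
Year 2: $40,890 × 4/15 = $10,904. Book value $19,956.
Year 3: $40,890 × 3/15 = $8,178. Book value $11,778.
Accumulated through year 3 = $44,490 − $11,778 = $32,712.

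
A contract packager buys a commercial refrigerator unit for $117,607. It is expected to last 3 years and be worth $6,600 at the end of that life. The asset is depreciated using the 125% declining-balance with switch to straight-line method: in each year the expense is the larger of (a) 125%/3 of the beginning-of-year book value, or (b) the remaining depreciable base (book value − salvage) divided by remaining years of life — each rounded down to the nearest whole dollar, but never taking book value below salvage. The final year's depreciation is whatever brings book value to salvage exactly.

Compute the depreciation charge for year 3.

Depreciable base = $117,607 − $6,600 = $111,007.
Year 1: DB = ⌊$117,607 × 125%/3⌋ = $49,002; SL = ⌊$111,007/3⌋ = $37,002 → take DB $49,002. Book value $68,605.
Year 2: DB = ⌊$68,605 × 125%/3⌋ = $28,585; SL = ⌊$62,005/2⌋ = $31,002 → take SL $31,002. Book value $37,603.
Year 3 (final): $37,603 − $6,600 = $31,003. Book value $6,600.

$31,003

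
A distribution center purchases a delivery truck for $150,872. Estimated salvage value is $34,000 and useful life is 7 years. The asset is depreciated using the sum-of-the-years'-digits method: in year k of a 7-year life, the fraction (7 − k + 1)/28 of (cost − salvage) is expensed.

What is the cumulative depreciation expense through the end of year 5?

Depreciable base = $150,872 − $34,000 = $116,872.
Sum of the years' digits = 7+6+5+4+3+2+1 = 28.
Year 1: $116,872 × 7/28 = $29,218. Book value $121,654.
Year 2: $116,872 × 6/28 = $25,044. Book value $96,610.
Year 3: $116,872 × 5/28 = $20,870. Book value $75,740.
Year 4: $116,872 × 4/28 = $16,696. Book value $59,044.
Year 5: $116,872 × 3/28 = $12,522. Book value $46,522.
Accumulated through year 5 = $150,872 − $46,522 = $104,350.

$104,350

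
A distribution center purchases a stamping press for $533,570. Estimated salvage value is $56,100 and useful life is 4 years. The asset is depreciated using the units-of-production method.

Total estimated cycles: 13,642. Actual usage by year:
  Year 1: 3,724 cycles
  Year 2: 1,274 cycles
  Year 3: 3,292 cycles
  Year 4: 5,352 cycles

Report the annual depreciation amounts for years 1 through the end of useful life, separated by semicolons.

$130,340; $44,590; $115,220; $187,320

Depreciable base = $533,570 − $56,100 = $477,470.
Rate = $477,470 / 13,642 cycles = $35 per cycle.
Year 1: 3,724 × $35 = $130,340. Book value $403,230.
Year 2: 1,274 × $35 = $44,590. Book value $358,640.
Year 3: 3,292 × $35 = $115,220. Book value $243,420.
Year 4: 5,352 × $35 = $187,320. Book value $56,100.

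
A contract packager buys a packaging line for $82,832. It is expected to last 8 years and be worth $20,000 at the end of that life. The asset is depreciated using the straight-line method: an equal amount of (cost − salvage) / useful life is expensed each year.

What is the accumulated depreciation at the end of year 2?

$15,708

Depreciable base = $82,832 − $20,000 = $62,832.
Annual expense = $62,832 / 8 = $7,854.
End of year 1: book value $74,978.
End of year 2: book value $67,124.
Accumulated through year 2 = $82,832 − $67,124 = $15,708.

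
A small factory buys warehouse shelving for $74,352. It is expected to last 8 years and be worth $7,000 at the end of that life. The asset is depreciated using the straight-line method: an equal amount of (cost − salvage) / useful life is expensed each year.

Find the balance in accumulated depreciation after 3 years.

$25,257

Depreciable base = $74,352 − $7,000 = $67,352.
Annual expense = $67,352 / 8 = $8,419.
End of year 1: book value $65,933.
End of year 2: book value $57,514.
End of year 3: book value $49,095.
Accumulated through year 3 = $74,352 − $49,095 = $25,257.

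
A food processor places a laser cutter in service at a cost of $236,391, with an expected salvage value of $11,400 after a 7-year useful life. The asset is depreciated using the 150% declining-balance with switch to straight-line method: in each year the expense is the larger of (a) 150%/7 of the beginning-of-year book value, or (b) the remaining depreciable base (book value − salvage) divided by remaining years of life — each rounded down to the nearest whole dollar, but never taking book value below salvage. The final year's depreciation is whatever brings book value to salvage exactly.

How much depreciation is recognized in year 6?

$25,816

Depreciable base = $236,391 − $11,400 = $224,991.
Year 1: DB = ⌊$236,391 × 150%/7⌋ = $50,655; SL = ⌊$224,991/7⌋ = $32,141 → take DB $50,655. Book value $185,736.
Year 2: DB = ⌊$185,736 × 150%/7⌋ = $39,800; SL = ⌊$174,336/6⌋ = $29,056 → take DB $39,800. Book value $145,936.
Year 3: DB = ⌊$145,936 × 150%/7⌋ = $31,272; SL = ⌊$134,536/5⌋ = $26,907 → take DB $31,272. Book value $114,664.
Year 4: DB = ⌊$114,664 × 150%/7⌋ = $24,570; SL = ⌊$103,264/4⌋ = $25,816 → take SL $25,816. Book value $88,848.
Year 5: DB = ⌊$88,848 × 150%/7⌋ = $19,038; SL = ⌊$77,448/3⌋ = $25,816 → take SL $25,816. Book value $63,032.
Year 6: DB = ⌊$63,032 × 150%/7⌋ = $13,506; SL = ⌊$51,632/2⌋ = $25,816 → take SL $25,816. Book value $37,216.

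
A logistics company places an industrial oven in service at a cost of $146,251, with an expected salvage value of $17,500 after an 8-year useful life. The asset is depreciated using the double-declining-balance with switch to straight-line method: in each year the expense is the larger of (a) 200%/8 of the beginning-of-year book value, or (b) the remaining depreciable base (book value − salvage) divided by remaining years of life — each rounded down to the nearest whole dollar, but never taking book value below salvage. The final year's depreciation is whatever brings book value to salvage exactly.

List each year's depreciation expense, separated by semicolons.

Depreciable base = $146,251 − $17,500 = $128,751.
Year 1: DB = ⌊$146,251 × 200%/8⌋ = $36,562; SL = ⌊$128,751/8⌋ = $16,093 → take DB $36,562. Book value $109,689.
Year 2: DB = ⌊$109,689 × 200%/8⌋ = $27,422; SL = ⌊$92,189/7⌋ = $13,169 → take DB $27,422. Book value $82,267.
Year 3: DB = ⌊$82,267 × 200%/8⌋ = $20,566; SL = ⌊$64,767/6⌋ = $10,794 → take DB $20,566. Book value $61,701.
Year 4: DB = ⌊$61,701 × 200%/8⌋ = $15,425; SL = ⌊$44,201/5⌋ = $8,840 → take DB $15,425. Book value $46,276.
Year 5: DB = ⌊$46,276 × 200%/8⌋ = $11,569; SL = ⌊$28,776/4⌋ = $7,194 → take DB $11,569. Book value $34,707.
Year 6: DB = ⌊$34,707 × 200%/8⌋ = $8,676; SL = ⌊$17,207/3⌋ = $5,735 → take DB $8,676. Book value $26,031.
Year 7: DB = ⌊$26,031 × 200%/8⌋ = $6,507; SL = ⌊$8,531/2⌋ = $4,265 → take DB $6,507. Book value $19,524.
Year 8 (final): $19,524 − $17,500 = $2,024. Book value $17,500.

$36,562; $27,422; $20,566; $15,425; $11,569; $8,676; $6,507; $2,024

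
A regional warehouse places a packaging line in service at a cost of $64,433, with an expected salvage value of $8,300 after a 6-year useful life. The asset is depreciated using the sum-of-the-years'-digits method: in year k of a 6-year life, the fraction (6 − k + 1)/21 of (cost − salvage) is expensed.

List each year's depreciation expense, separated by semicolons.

Depreciable base = $64,433 − $8,300 = $56,133.
Sum of the years' digits = 6+5+4+3+2+1 = 21.
Year 1: $56,133 × 6/21 = $16,038. Book value $48,395.
Year 2: $56,133 × 5/21 = $13,365. Book value $35,030.
Year 3: $56,133 × 4/21 = $10,692. Book value $24,338.
Year 4: $56,133 × 3/21 = $8,019. Book value $16,319.
Year 5: $56,133 × 2/21 = $5,346. Book value $10,973.
Year 6: $56,133 × 1/21 = $2,673. Book value $8,300.

$16,038; $13,365; $10,692; $8,019; $5,346; $2,673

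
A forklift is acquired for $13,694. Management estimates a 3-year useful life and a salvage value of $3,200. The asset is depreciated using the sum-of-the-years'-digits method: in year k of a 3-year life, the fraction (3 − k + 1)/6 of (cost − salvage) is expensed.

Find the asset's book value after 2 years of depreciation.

Depreciable base = $13,694 − $3,200 = $10,494.
Sum of the years' digits = 3+2+1 = 6.
Year 1: $10,494 × 3/6 = $5,247. Book value $8,447.
Year 2: $10,494 × 2/6 = $3,498. Book value $4,949.

$4,949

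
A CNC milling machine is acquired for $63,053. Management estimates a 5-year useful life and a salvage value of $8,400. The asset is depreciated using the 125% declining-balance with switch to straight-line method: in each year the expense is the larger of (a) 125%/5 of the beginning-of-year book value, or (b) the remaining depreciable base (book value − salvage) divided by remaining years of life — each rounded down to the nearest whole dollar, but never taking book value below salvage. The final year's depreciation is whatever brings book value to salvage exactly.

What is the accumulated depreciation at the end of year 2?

Depreciable base = $63,053 − $8,400 = $54,653.
Year 1: DB = ⌊$63,053 × 125%/5⌋ = $15,763; SL = ⌊$54,653/5⌋ = $10,930 → take DB $15,763. Book value $47,290.
Year 2: DB = ⌊$47,290 × 125%/5⌋ = $11,822; SL = ⌊$38,890/4⌋ = $9,722 → take DB $11,822. Book value $35,468.
Accumulated through year 2 = $63,053 − $35,468 = $27,585.

$27,585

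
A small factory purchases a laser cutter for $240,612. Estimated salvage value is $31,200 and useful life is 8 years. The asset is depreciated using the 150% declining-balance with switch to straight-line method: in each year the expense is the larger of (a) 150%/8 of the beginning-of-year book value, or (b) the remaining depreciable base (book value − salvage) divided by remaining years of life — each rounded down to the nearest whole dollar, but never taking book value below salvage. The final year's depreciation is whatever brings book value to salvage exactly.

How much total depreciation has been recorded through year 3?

$111,552

Depreciable base = $240,612 − $31,200 = $209,412.
Year 1: DB = ⌊$240,612 × 150%/8⌋ = $45,114; SL = ⌊$209,412/8⌋ = $26,176 → take DB $45,114. Book value $195,498.
Year 2: DB = ⌊$195,498 × 150%/8⌋ = $36,655; SL = ⌊$164,298/7⌋ = $23,471 → take DB $36,655. Book value $158,843.
Year 3: DB = ⌊$158,843 × 150%/8⌋ = $29,783; SL = ⌊$127,643/6⌋ = $21,273 → take DB $29,783. Book value $129,060.
Accumulated through year 3 = $240,612 − $129,060 = $111,552.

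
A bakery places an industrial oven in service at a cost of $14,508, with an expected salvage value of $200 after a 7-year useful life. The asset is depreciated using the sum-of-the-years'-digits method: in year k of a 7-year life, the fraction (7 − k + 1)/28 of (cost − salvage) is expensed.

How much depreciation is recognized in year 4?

$2,044

Depreciable base = $14,508 − $200 = $14,308.
Sum of the years' digits = 7+6+5+4+3+2+1 = 28.
Year 1: $14,308 × 7/28 = $3,577. Book value $10,931.
Year 2: $14,308 × 6/28 = $3,066. Book value $7,865.
Year 3: $14,308 × 5/28 = $2,555. Book value $5,310.
Year 4: $14,308 × 4/28 = $2,044. Book value $3,266.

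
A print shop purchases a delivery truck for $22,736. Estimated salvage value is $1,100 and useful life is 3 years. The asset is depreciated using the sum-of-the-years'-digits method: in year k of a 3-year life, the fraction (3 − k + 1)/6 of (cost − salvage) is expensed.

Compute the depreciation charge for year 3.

Depreciable base = $22,736 − $1,100 = $21,636.
Sum of the years' digits = 3+2+1 = 6.
Year 1: $21,636 × 3/6 = $10,818. Book value $11,918.
Year 2: $21,636 × 2/6 = $7,212. Book value $4,706.
Year 3: $21,636 × 1/6 = $3,606. Book value $1,100.

$3,606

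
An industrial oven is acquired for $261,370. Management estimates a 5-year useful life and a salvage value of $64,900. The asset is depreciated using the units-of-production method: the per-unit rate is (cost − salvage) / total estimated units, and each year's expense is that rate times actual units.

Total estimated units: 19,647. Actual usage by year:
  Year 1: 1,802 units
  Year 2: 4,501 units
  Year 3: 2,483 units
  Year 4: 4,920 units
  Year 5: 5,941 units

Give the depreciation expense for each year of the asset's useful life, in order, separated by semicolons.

$18,020; $45,010; $24,830; $49,200; $59,410

Depreciable base = $261,370 − $64,900 = $196,470.
Rate = $196,470 / 19,647 units = $10 per unit.
Year 1: 1,802 × $10 = $18,020. Book value $243,350.
Year 2: 4,501 × $10 = $45,010. Book value $198,340.
Year 3: 2,483 × $10 = $24,830. Book value $173,510.
Year 4: 4,920 × $10 = $49,200. Book value $124,310.
Year 5: 5,941 × $10 = $59,410. Book value $64,900.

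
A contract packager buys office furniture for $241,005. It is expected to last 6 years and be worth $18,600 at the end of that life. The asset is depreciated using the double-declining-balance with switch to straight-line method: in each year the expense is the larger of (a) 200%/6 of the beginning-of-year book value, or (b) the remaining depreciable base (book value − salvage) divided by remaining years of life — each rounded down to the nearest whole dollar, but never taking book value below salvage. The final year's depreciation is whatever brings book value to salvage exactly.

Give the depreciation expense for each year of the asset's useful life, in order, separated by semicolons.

$80,335; $53,556; $35,704; $23,803; $15,869; $13,138

Depreciable base = $241,005 − $18,600 = $222,405.
Year 1: DB = ⌊$241,005 × 200%/6⌋ = $80,335; SL = ⌊$222,405/6⌋ = $37,067 → take DB $80,335. Book value $160,670.
Year 2: DB = ⌊$160,670 × 200%/6⌋ = $53,556; SL = ⌊$142,070/5⌋ = $28,414 → take DB $53,556. Book value $107,114.
Year 3: DB = ⌊$107,114 × 200%/6⌋ = $35,704; SL = ⌊$88,514/4⌋ = $22,128 → take DB $35,704. Book value $71,410.
Year 4: DB = ⌊$71,410 × 200%/6⌋ = $23,803; SL = ⌊$52,810/3⌋ = $17,603 → take DB $23,803. Book value $47,607.
Year 5: DB = ⌊$47,607 × 200%/6⌋ = $15,869; SL = ⌊$29,007/2⌋ = $14,503 → take DB $15,869. Book value $31,738.
Year 6 (final): $31,738 − $18,600 = $13,138. Book value $18,600.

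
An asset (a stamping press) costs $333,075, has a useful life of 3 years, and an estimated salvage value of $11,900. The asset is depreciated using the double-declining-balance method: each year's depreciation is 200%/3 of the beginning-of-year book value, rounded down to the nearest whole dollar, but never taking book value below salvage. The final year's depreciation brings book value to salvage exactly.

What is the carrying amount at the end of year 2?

$37,009

Depreciable base = $333,075 − $11,900 = $321,175.
Year 1: ⌊$333,075 × 200%/3⌋ = $222,050. Book value $111,025.
Year 2: ⌊$111,025 × 200%/3⌋ = $74,016. Book value $37,009.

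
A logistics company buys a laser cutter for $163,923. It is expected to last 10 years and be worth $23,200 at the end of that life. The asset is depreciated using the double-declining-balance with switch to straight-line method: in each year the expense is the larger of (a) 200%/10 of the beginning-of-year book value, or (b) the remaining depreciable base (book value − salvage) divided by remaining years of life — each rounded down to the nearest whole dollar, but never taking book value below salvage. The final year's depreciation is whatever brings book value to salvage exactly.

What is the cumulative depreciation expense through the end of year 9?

Depreciable base = $163,923 − $23,200 = $140,723.
Year 1: DB = ⌊$163,923 × 200%/10⌋ = $32,784; SL = ⌊$140,723/10⌋ = $14,072 → take DB $32,784. Book value $131,139.
Year 2: DB = ⌊$131,139 × 200%/10⌋ = $26,227; SL = ⌊$107,939/9⌋ = $11,993 → take DB $26,227. Book value $104,912.
Year 3: DB = ⌊$104,912 × 200%/10⌋ = $20,982; SL = ⌊$81,712/8⌋ = $10,214 → take DB $20,982. Book value $83,930.
Year 4: DB = ⌊$83,930 × 200%/10⌋ = $16,786; SL = ⌊$60,730/7⌋ = $8,675 → take DB $16,786. Book value $67,144.
Year 5: DB = ⌊$67,144 × 200%/10⌋ = $13,428; SL = ⌊$43,944/6⌋ = $7,324 → take DB $13,428. Book value $53,716.
Year 6: DB = ⌊$53,716 × 200%/10⌋ = $10,743; SL = ⌊$30,516/5⌋ = $6,103 → take DB $10,743. Book value $42,973.
Year 7: DB = ⌊$42,973 × 200%/10⌋ = $8,594; SL = ⌊$19,773/4⌋ = $4,943 → take DB $8,594. Book value $34,379.
Year 8: DB = ⌊$34,379 × 200%/10⌋ = $6,875; SL = ⌊$11,179/3⌋ = $3,726 → take DB $6,875. Book value $27,504.
Year 9: DB = ⌊$27,504 × 200%/10⌋ = $5,500; SL = ⌊$4,304/2⌋ = $2,152 → take DB $5,500, capped at $4,304. Book value $23,200.
Accumulated through year 9 = $163,923 − $23,200 = $140,723.

$140,723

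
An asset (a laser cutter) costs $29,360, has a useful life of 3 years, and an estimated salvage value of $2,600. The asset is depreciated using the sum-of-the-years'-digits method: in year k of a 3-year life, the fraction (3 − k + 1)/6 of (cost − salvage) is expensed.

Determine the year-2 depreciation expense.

Depreciable base = $29,360 − $2,600 = $26,760.
Sum of the years' digits = 3+2+1 = 6.
Year 1: $26,760 × 3/6 = $13,380. Book value $15,980.
Year 2: $26,760 × 2/6 = $8,920. Book value $7,060.

$8,920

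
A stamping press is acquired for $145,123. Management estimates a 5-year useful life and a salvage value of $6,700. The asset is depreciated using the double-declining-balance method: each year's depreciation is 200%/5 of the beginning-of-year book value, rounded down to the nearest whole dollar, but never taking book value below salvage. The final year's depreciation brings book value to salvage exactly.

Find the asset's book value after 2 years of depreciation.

$52,245

Depreciable base = $145,123 − $6,700 = $138,423.
Year 1: ⌊$145,123 × 200%/5⌋ = $58,049. Book value $87,074.
Year 2: ⌊$87,074 × 200%/5⌋ = $34,829. Book value $52,245.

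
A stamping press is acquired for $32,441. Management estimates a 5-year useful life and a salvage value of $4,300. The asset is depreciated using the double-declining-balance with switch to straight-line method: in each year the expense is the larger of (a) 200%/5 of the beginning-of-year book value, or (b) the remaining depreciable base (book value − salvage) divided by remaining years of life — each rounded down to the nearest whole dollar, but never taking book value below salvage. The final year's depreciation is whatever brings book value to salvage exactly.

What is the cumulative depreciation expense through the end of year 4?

Depreciable base = $32,441 − $4,300 = $28,141.
Year 1: DB = ⌊$32,441 × 200%/5⌋ = $12,976; SL = ⌊$28,141/5⌋ = $5,628 → take DB $12,976. Book value $19,465.
Year 2: DB = ⌊$19,465 × 200%/5⌋ = $7,786; SL = ⌊$15,165/4⌋ = $3,791 → take DB $7,786. Book value $11,679.
Year 3: DB = ⌊$11,679 × 200%/5⌋ = $4,671; SL = ⌊$7,379/3⌋ = $2,459 → take DB $4,671. Book value $7,008.
Year 4: DB = ⌊$7,008 × 200%/5⌋ = $2,803; SL = ⌊$2,708/2⌋ = $1,354 → take DB $2,803, capped at $2,708. Book value $4,300.
Accumulated through year 4 = $32,441 − $4,300 = $28,141.

$28,141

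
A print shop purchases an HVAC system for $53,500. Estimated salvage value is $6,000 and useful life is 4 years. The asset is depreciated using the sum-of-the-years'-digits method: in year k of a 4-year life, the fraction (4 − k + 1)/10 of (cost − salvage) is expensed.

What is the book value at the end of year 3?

$10,750

Depreciable base = $53,500 − $6,000 = $47,500.
Sum of the years' digits = 4+3+2+1 = 10.
Year 1: $47,500 × 4/10 = $19,000. Book value $34,500.
Year 2: $47,500 × 3/10 = $14,250. Book value $20,250.
Year 3: $47,500 × 2/10 = $9,500. Book value $10,750.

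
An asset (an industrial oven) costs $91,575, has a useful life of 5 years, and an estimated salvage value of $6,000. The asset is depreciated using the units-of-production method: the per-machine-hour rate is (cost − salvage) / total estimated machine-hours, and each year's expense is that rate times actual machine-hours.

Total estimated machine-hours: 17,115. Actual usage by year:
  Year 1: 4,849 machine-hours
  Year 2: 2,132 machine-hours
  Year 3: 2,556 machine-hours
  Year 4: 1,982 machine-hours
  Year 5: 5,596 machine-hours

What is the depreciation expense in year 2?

$10,660

Depreciable base = $91,575 − $6,000 = $85,575.
Rate = $85,575 / 17,115 machine-hours = $5 per machine-hour.
Year 1: 4,849 × $5 = $24,245. Book value $67,330.
Year 2: 2,132 × $5 = $10,660. Book value $56,670.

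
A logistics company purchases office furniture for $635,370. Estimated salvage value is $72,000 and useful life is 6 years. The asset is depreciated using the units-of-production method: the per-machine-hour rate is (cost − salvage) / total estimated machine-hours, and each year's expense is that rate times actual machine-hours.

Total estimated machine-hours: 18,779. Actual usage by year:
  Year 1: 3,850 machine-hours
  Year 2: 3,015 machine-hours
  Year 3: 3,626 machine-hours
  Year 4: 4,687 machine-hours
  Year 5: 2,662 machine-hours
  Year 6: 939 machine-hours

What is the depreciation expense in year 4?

Depreciable base = $635,370 − $72,000 = $563,370.
Rate = $563,370 / 18,779 machine-hours = $30 per machine-hour.
Year 1: 3,850 × $30 = $115,500. Book value $519,870.
Year 2: 3,015 × $30 = $90,450. Book value $429,420.
Year 3: 3,626 × $30 = $108,780. Book value $320,640.
Year 4: 4,687 × $30 = $140,610. Book value $180,030.

$140,610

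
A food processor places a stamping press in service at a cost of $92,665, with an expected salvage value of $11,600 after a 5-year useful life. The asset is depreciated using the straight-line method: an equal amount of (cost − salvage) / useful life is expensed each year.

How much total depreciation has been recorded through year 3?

$48,639

Depreciable base = $92,665 − $11,600 = $81,065.
Annual expense = $81,065 / 5 = $16,213.
End of year 1: book value $76,452.
End of year 2: book value $60,239.
End of year 3: book value $44,026.
Accumulated through year 3 = $92,665 − $44,026 = $48,639.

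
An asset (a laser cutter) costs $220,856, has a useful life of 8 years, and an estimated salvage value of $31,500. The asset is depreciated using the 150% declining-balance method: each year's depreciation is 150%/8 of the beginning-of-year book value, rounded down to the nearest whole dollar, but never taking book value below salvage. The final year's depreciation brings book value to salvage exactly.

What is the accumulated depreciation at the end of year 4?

$124,604

Depreciable base = $220,856 − $31,500 = $189,356.
Year 1: ⌊$220,856 × 150%/8⌋ = $41,410. Book value $179,446.
Year 2: ⌊$179,446 × 150%/8⌋ = $33,646. Book value $145,800.
Year 3: ⌊$145,800 × 150%/8⌋ = $27,337. Book value $118,463.
Year 4: ⌊$118,463 × 150%/8⌋ = $22,211. Book value $96,252.
Accumulated through year 4 = $220,856 − $96,252 = $124,604.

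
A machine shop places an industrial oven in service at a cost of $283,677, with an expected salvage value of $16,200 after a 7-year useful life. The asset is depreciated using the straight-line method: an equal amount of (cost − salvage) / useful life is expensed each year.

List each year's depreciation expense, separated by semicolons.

Depreciable base = $283,677 − $16,200 = $267,477.
Annual expense = $267,477 / 7 = $38,211.
End of year 1: book value $245,466.
End of year 2: book value $207,255.
End of year 3: book value $169,044.
End of year 4: book value $130,833.
End of year 5: book value $92,622.
End of year 6: book value $54,411.
End of year 7: book value $16,200.

$38,211; $38,211; $38,211; $38,211; $38,211; $38,211; $38,211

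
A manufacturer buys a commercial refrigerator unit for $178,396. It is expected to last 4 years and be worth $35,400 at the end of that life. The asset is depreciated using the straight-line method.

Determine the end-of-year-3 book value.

$71,149

Depreciable base = $178,396 − $35,400 = $142,996.
Annual expense = $142,996 / 4 = $35,749.
End of year 1: book value $142,647.
End of year 2: book value $106,898.
End of year 3: book value $71,149.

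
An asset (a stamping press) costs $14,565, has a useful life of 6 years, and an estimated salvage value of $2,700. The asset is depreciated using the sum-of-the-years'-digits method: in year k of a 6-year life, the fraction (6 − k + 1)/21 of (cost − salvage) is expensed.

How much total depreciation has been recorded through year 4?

Depreciable base = $14,565 − $2,700 = $11,865.
Sum of the years' digits = 6+5+4+3+2+1 = 21.
Year 1: $11,865 × 6/21 = $3,390. Book value $11,175.
Year 2: $11,865 × 5/21 = $2,825. Book value $8,350.
Year 3: $11,865 × 4/21 = $2,260. Book value $6,090.
Year 4: $11,865 × 3/21 = $1,695. Book value $4,395.
Accumulated through year 4 = $14,565 − $4,395 = $10,170.

$10,170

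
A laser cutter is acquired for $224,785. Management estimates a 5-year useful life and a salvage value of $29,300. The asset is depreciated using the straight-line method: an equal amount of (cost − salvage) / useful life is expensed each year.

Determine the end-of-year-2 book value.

$146,591

Depreciable base = $224,785 − $29,300 = $195,485.
Annual expense = $195,485 / 5 = $39,097.
End of year 1: book value $185,688.
End of year 2: book value $146,591.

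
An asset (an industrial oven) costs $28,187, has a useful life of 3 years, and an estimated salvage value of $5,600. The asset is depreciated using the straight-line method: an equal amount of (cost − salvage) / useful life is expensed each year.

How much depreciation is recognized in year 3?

Depreciable base = $28,187 − $5,600 = $22,587.
Annual expense = $22,587 / 3 = $7,529.

$7,529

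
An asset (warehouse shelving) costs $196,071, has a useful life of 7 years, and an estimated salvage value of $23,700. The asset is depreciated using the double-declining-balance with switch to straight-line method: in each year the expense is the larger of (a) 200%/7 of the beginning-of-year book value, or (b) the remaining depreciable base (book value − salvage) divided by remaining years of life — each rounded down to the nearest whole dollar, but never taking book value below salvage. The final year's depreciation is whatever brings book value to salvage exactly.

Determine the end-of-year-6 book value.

Depreciable base = $196,071 − $23,700 = $172,371.
Year 1: DB = ⌊$196,071 × 200%/7⌋ = $56,020; SL = ⌊$172,371/7⌋ = $24,624 → take DB $56,020. Book value $140,051.
Year 2: DB = ⌊$140,051 × 200%/7⌋ = $40,014; SL = ⌊$116,351/6⌋ = $19,391 → take DB $40,014. Book value $100,037.
Year 3: DB = ⌊$100,037 × 200%/7⌋ = $28,582; SL = ⌊$76,337/5⌋ = $15,267 → take DB $28,582. Book value $71,455.
Year 4: DB = ⌊$71,455 × 200%/7⌋ = $20,415; SL = ⌊$47,755/4⌋ = $11,938 → take DB $20,415. Book value $51,040.
Year 5: DB = ⌊$51,040 × 200%/7⌋ = $14,582; SL = ⌊$27,340/3⌋ = $9,113 → take DB $14,582. Book value $36,458.
Year 6: DB = ⌊$36,458 × 200%/7⌋ = $10,416; SL = ⌊$12,758/2⌋ = $6,379 → take DB $10,416. Book value $26,042.

$26,042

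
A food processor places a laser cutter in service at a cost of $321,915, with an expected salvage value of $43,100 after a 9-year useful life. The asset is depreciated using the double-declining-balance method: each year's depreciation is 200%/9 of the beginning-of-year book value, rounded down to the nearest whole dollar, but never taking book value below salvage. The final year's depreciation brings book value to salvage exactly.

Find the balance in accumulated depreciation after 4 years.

Depreciable base = $321,915 − $43,100 = $278,815.
Year 1: ⌊$321,915 × 200%/9⌋ = $71,536. Book value $250,379.
Year 2: ⌊$250,379 × 200%/9⌋ = $55,639. Book value $194,740.
Year 3: ⌊$194,740 × 200%/9⌋ = $43,275. Book value $151,465.
Year 4: ⌊$151,465 × 200%/9⌋ = $33,658. Book value $117,807.
Accumulated through year 4 = $321,915 − $117,807 = $204,108.

$204,108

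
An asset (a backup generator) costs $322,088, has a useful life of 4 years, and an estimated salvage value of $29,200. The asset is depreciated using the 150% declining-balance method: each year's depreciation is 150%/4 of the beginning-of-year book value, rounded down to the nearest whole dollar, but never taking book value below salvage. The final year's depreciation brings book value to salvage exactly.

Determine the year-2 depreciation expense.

Depreciable base = $322,088 − $29,200 = $292,888.
Year 1: ⌊$322,088 × 150%/4⌋ = $120,783. Book value $201,305.
Year 2: ⌊$201,305 × 150%/4⌋ = $75,489. Book value $125,816.

$75,489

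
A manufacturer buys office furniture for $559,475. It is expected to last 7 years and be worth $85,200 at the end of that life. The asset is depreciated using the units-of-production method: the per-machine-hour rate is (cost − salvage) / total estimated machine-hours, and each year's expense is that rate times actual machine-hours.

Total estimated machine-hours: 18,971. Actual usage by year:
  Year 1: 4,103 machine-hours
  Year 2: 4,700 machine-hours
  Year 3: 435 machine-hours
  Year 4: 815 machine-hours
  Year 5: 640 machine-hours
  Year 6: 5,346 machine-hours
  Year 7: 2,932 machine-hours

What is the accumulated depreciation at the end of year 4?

$251,325

Depreciable base = $559,475 − $85,200 = $474,275.
Rate = $474,275 / 18,971 machine-hours = $25 per machine-hour.
Year 1: 4,103 × $25 = $102,575. Book value $456,900.
Year 2: 4,700 × $25 = $117,500. Book value $339,400.
Year 3: 435 × $25 = $10,875. Book value $328,525.
Year 4: 815 × $25 = $20,375. Book value $308,150.
Accumulated through year 4 = $559,475 − $308,150 = $251,325.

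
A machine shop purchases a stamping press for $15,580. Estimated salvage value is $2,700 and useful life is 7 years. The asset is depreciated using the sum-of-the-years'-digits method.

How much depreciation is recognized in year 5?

$1,380

Depreciable base = $15,580 − $2,700 = $12,880.
Sum of the years' digits = 7+6+5+4+3+2+1 = 28.
Year 1: $12,880 × 7/28 = $3,220. Book value $12,360.
Year 2: $12,880 × 6/28 = $2,760. Book value $9,600.
Year 3: $12,880 × 5/28 = $2,300. Book value $7,300.
Year 4: $12,880 × 4/28 = $1,840. Book value $5,460.
Year 5: $12,880 × 3/28 = $1,380. Book value $4,080.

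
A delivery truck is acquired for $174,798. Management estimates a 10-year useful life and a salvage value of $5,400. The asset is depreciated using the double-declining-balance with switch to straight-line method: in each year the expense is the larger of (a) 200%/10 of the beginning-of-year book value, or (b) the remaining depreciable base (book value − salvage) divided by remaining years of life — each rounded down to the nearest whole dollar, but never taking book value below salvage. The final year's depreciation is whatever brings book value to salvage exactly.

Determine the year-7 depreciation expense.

Depreciable base = $174,798 − $5,400 = $169,398.
Year 1: DB = ⌊$174,798 × 200%/10⌋ = $34,959; SL = ⌊$169,398/10⌋ = $16,939 → take DB $34,959. Book value $139,839.
Year 2: DB = ⌊$139,839 × 200%/10⌋ = $27,967; SL = ⌊$134,439/9⌋ = $14,937 → take DB $27,967. Book value $111,872.
Year 3: DB = ⌊$111,872 × 200%/10⌋ = $22,374; SL = ⌊$106,472/8⌋ = $13,309 → take DB $22,374. Book value $89,498.
Year 4: DB = ⌊$89,498 × 200%/10⌋ = $17,899; SL = ⌊$84,098/7⌋ = $12,014 → take DB $17,899. Book value $71,599.
Year 5: DB = ⌊$71,599 × 200%/10⌋ = $14,319; SL = ⌊$66,199/6⌋ = $11,033 → take DB $14,319. Book value $57,280.
Year 6: DB = ⌊$57,280 × 200%/10⌋ = $11,456; SL = ⌊$51,880/5⌋ = $10,376 → take DB $11,456. Book value $45,824.
Year 7: DB = ⌊$45,824 × 200%/10⌋ = $9,164; SL = ⌊$40,424/4⌋ = $10,106 → take SL $10,106. Book value $35,718.

$10,106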